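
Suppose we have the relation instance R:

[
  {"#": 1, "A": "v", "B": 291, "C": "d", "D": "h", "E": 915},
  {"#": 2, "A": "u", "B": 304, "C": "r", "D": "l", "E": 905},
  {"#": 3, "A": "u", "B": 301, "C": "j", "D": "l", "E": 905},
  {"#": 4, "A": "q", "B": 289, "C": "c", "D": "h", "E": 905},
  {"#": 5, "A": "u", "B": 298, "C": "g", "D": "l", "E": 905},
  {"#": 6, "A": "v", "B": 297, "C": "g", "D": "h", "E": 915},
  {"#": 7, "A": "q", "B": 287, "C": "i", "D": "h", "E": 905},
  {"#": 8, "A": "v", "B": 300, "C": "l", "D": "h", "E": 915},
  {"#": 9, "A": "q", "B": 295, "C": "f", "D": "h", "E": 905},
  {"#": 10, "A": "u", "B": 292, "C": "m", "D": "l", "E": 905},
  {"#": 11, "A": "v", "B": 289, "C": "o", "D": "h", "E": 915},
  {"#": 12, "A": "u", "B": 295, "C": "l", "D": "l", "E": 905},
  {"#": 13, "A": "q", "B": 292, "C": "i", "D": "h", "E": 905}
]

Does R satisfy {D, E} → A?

(D=h, E=915): rows 1, 6, 8, 11 → A = v, v, v, v ✓
(D=l, E=905): rows 2, 3, 5, 10, 12 → A = u, u, u, u, u ✓
(D=h, E=905): rows 4, 7, 9, 13 → A = q, q, q, q ✓
Every {D, E} value is associated with a single A value, so {D, E} → A holds.

Yes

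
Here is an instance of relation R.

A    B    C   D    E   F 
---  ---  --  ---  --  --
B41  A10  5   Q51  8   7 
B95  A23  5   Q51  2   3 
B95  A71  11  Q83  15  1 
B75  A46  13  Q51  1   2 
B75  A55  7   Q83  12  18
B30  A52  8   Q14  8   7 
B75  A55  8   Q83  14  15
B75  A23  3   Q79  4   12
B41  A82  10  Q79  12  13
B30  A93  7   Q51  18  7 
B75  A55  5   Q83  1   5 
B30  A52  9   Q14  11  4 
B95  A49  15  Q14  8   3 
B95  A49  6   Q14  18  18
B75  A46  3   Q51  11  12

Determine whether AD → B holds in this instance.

(A=B41, D=Q51): 1 row → B = A10 ✓
(A=B95, D=Q51): 1 row → B = A23 ✓
(A=B95, D=Q83): 1 row → B = A71 ✓
(A=B75, D=Q51): 2 rows → B = A46, A46 ✓
(A=B75, D=Q83): 3 rows → B = A55, A55, A55 ✓
(A=B30, D=Q14): 2 rows → B = A52, A52 ✓
(A=B75, D=Q79): 1 row → B = A23 ✓
(A=B41, D=Q79): 1 row → B = A82 ✓
(A=B30, D=Q51): 1 row → B = A93 ✓
(A=B95, D=Q14): 2 rows → B = A49, A49 ✓
Every AD value is associated with a single B value, so AD → B holds.

Yes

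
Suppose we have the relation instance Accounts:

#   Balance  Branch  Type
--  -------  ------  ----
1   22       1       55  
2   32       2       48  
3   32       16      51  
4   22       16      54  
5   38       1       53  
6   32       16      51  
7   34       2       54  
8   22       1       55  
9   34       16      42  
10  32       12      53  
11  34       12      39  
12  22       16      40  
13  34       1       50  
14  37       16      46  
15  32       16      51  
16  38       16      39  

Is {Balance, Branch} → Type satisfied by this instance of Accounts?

(Balance=22, Branch=1): rows 1, 8 → Type = 55, 55 ✓
(Balance=32, Branch=2): row 2 → Type = 48 ✓
(Balance=32, Branch=16): rows 3, 6, 15 → Type = 51, 51, 51 ✓
(Balance=22, Branch=16): rows 4, 12 → Type takes values {54, 40} — violation
(Balance=38, Branch=1): row 5 → Type = 53 ✓
(Balance=34, Branch=2): row 7 → Type = 54 ✓
(Balance=34, Branch=16): row 9 → Type = 42 ✓
(Balance=32, Branch=12): row 10 → Type = 53 ✓
(Balance=34, Branch=12): row 11 → Type = 39 ✓
(Balance=34, Branch=1): row 13 → Type = 50 ✓
(Balance=37, Branch=16): row 14 → Type = 46 ✓
(Balance=38, Branch=16): row 16 → Type = 39 ✓
Two rows agree on {Balance, Branch} but differ on Type, so {Balance, Branch} → Type does not hold.

No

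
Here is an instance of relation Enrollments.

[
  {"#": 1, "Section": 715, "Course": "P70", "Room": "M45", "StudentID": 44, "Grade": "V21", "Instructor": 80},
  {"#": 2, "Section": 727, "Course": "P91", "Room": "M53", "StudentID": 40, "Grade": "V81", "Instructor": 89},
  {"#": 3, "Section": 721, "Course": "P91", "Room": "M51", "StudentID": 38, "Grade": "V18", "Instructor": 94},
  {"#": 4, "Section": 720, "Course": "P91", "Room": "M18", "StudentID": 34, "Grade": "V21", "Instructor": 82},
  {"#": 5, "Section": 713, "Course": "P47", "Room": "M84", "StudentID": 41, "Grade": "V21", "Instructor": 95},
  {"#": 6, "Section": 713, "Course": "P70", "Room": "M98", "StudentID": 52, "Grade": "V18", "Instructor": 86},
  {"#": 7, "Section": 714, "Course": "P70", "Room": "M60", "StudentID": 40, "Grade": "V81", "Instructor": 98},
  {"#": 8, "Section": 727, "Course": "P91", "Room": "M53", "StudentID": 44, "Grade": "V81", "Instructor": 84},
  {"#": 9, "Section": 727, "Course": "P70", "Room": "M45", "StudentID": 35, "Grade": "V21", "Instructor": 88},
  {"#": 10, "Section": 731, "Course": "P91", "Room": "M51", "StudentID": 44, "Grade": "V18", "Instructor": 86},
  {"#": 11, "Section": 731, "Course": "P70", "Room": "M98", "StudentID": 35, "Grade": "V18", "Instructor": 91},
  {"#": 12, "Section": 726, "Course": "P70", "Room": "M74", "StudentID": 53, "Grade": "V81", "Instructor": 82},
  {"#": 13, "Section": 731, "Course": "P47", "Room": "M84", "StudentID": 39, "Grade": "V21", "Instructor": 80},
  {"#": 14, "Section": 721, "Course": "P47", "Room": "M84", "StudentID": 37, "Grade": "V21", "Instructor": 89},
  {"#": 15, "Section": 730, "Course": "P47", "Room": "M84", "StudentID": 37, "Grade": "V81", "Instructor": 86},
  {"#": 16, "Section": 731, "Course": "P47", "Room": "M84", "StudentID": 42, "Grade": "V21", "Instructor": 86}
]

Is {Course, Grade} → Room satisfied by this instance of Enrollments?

(Course=P70, Grade=V21): rows 1, 9 → Room = M45, M45 ✓
(Course=P91, Grade=V81): rows 2, 8 → Room = M53, M53 ✓
(Course=P91, Grade=V18): rows 3, 10 → Room = M51, M51 ✓
(Course=P91, Grade=V21): row 4 → Room = M18 ✓
(Course=P47, Grade=V21): rows 5, 13, 14, 16 → Room = M84, M84, M84, M84 ✓
(Course=P70, Grade=V18): rows 6, 11 → Room = M98, M98 ✓
(Course=P70, Grade=V81): rows 7, 12 → Room takes values {M60, M74} — violation
(Course=P47, Grade=V81): row 15 → Room = M84 ✓
Two rows agree on {Course, Grade} but differ on Room, so {Course, Grade} → Room does not hold.

No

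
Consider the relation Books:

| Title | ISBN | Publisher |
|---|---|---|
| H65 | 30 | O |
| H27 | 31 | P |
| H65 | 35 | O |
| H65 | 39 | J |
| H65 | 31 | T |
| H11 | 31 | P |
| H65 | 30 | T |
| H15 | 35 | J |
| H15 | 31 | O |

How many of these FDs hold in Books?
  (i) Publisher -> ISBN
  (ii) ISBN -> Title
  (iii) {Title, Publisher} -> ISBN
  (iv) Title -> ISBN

0

(i) Publisher -> ISBN: Publisher=O: 3 rows → ISBN takes values {30, 35, 31} — violation; Publisher=J: 2 rows → ISBN takes values {39, 35} — violation; Publisher=T: 2 rows → ISBN takes values {31, 30} — violation — fails.
(ii) ISBN -> Title: ISBN=31: 4 rows → Title takes values {H27, H65, H11, H15} — violation; ISBN=35: 2 rows → Title takes values {H65, H15} — violation — fails.
(iii) {Title, Publisher} -> ISBN: (Title=H65, Publisher=O): 2 rows → ISBN takes values {30, 35} — violation; (Title=H65, Publisher=T): 2 rows → ISBN takes values {31, 30} — violation — fails.
(iv) Title -> ISBN: Title=H65: 5 rows → ISBN takes values {30, 35, 39, 31} — violation; Title=H15: 2 rows → ISBN takes values {35, 31} — violation — fails.
None of the 4 dependencies hold.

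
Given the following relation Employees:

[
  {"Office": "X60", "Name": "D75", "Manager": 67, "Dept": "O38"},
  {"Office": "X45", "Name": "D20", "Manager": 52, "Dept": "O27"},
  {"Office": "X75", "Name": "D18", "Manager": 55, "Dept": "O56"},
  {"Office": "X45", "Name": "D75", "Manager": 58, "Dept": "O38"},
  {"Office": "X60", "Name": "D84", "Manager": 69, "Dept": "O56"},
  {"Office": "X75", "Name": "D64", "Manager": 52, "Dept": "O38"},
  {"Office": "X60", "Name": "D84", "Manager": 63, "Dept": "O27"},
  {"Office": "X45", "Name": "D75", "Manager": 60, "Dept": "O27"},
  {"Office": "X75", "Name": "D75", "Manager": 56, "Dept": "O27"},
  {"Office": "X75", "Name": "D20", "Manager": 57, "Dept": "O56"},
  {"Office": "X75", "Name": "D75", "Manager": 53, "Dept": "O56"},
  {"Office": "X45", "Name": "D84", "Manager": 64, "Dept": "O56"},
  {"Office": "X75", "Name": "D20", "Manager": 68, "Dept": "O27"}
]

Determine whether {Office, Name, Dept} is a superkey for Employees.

All 13 rows have distinct {Office, Name, Dept} values, so {Office, Name, Dept} → (all attributes) holds and {Office, Name, Dept} is a superkey.

Yes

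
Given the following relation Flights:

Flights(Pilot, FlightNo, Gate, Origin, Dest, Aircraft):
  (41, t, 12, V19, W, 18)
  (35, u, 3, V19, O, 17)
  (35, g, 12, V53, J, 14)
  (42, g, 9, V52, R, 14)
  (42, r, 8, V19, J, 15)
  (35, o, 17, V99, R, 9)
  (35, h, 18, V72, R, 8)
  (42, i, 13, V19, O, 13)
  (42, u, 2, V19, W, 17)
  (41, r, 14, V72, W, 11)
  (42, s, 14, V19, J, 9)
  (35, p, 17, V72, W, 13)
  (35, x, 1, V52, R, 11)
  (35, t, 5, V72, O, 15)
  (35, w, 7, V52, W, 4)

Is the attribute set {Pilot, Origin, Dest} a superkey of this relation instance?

No

Two distinct rows share (Pilot=42, Origin=V19, Dest=J), so {Pilot, Origin, Dest} does not determine every attribute — not a superkey.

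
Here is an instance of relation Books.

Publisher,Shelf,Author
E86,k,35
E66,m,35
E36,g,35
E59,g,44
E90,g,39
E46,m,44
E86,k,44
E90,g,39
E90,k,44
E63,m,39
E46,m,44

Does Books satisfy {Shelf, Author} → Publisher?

No

(Shelf=k, Author=35): 1 row → Publisher = E86 ✓
(Shelf=m, Author=35): 1 row → Publisher = E66 ✓
(Shelf=g, Author=35): 1 row → Publisher = E36 ✓
(Shelf=g, Author=44): 1 row → Publisher = E59 ✓
(Shelf=g, Author=39): 2 rows → Publisher = E90, E90 ✓
(Shelf=m, Author=44): 2 rows → Publisher = E46, E46 ✓
(Shelf=k, Author=44): 2 rows → Publisher takes values {E86, E90} — violation
(Shelf=m, Author=39): 1 row → Publisher = E63 ✓
Two rows agree on {Shelf, Author} but differ on Publisher, so {Shelf, Author} → Publisher does not hold.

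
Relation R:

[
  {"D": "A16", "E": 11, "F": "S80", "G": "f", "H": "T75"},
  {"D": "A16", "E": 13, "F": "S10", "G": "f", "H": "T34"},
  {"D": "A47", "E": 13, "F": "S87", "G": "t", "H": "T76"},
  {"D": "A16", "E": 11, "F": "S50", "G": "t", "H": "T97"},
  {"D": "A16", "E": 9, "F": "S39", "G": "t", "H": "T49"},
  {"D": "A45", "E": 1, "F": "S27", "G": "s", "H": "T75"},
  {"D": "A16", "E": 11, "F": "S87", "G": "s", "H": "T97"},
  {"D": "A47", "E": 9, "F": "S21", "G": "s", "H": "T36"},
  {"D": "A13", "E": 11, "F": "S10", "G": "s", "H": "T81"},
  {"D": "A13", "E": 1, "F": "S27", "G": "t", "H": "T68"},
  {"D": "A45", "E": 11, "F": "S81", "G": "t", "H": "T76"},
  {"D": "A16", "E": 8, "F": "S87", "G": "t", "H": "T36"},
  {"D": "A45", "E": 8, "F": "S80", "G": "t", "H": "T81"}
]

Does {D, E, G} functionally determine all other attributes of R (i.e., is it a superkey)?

All 13 rows have distinct {D, E, G} values, so {D, E, G} → (all attributes) holds and {D, E, G} is a superkey.

Yes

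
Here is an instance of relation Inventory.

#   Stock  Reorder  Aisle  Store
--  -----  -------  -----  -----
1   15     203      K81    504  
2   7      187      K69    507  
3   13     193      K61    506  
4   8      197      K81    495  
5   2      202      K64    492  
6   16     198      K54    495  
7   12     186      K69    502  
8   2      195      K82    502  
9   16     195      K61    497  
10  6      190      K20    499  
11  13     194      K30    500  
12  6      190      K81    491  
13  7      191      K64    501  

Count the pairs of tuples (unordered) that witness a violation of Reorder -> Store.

2

Reorder=195: violating pairs (8,9) — 1 pair.
Reorder=190: violating pairs (10,12) — 1 pair.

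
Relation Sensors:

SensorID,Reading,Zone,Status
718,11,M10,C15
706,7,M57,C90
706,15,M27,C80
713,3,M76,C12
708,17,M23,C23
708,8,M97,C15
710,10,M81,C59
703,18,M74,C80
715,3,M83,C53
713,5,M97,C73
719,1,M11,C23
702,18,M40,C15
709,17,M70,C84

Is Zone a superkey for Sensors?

No

Two distinct rows share Zone=M97, so Zone does not determine every attribute — not a superkey.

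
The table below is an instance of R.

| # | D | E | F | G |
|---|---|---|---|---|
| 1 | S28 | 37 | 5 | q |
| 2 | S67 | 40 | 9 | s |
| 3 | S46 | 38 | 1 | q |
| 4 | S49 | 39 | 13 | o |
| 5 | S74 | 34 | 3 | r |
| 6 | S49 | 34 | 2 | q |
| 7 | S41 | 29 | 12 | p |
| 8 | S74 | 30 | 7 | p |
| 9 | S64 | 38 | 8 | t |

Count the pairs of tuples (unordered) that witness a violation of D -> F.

2

D=S49: violating pairs (4,6) — 1 pair.
D=S74: violating pairs (5,8) — 1 pair.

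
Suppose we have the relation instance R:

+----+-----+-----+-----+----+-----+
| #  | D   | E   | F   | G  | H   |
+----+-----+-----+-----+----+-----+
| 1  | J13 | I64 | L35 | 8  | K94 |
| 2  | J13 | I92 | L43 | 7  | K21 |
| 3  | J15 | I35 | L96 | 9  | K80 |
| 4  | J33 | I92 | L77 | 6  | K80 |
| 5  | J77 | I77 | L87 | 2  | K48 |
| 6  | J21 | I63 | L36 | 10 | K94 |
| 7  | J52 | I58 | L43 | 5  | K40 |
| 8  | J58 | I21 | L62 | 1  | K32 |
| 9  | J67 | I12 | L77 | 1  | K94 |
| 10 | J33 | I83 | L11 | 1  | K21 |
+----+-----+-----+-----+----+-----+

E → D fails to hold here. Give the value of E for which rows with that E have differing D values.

I92

E=I64: row 1 → D = J13 ✓
E=I92: rows 2, 4 → D takes values {J13, J33} — violation
E=I35: row 3 → D = J15 ✓
E=I77: row 5 → D = J77 ✓
E=I63: row 6 → D = J21 ✓
E=I58: row 7 → D = J52 ✓
E=I21: row 8 → D = J58 ✓
E=I12: row 9 → D = J67 ✓
E=I83: row 10 → D = J33 ✓
The only E value with inconsistent D is E=I92.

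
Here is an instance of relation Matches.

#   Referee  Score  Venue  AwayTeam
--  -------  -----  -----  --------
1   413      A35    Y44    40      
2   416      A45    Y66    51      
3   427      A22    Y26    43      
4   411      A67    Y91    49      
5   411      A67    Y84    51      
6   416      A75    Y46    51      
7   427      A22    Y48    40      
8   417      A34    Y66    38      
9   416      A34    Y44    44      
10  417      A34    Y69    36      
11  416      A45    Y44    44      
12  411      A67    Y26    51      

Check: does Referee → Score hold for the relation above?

No

Referee=413: row 1 → Score = A35 ✓
Referee=416: rows 2, 6, 9, 11 → Score takes values {A45, A75, A34} — violation
Referee=427: rows 3, 7 → Score = A22, A22 ✓
Referee=411: rows 4, 5, 12 → Score = A67, A67, A67 ✓
Referee=417: rows 8, 10 → Score = A34, A34 ✓
Two rows agree on Referee but differ on Score, so Referee → Score does not hold.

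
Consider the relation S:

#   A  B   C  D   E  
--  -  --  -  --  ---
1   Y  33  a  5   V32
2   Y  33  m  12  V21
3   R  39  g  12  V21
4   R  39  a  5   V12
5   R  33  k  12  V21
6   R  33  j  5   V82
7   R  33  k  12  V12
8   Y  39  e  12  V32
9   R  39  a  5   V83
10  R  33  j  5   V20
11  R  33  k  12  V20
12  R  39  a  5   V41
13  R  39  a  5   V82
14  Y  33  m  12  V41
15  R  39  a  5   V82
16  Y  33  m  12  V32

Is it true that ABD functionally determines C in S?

Yes

(A=Y, B=33, D=5): row 1 → C = a ✓
(A=Y, B=33, D=12): rows 2, 14, 16 → C = m, m, m ✓
(A=R, B=39, D=12): row 3 → C = g ✓
(A=R, B=39, D=5): rows 4, 9, 12, 13, 15 → C = a, a, a, a, a ✓
(A=R, B=33, D=12): rows 5, 7, 11 → C = k, k, k ✓
(A=R, B=33, D=5): rows 6, 10 → C = j, j ✓
(A=Y, B=39, D=12): row 8 → C = e ✓
Every ABD value is associated with a single C value, so ABD → C holds.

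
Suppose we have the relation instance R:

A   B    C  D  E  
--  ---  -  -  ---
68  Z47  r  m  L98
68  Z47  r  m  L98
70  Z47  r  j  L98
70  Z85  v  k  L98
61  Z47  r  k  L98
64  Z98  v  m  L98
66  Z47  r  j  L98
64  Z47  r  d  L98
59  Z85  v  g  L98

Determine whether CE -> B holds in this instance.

(C=r, E=L98): 6 rows → B = Z47, Z47, Z47, Z47, Z47, Z47 ✓
(C=v, E=L98): 3 rows → B takes values {Z85, Z98} — violation
Two rows agree on CE but differ on B, so CE -> B does not hold.

No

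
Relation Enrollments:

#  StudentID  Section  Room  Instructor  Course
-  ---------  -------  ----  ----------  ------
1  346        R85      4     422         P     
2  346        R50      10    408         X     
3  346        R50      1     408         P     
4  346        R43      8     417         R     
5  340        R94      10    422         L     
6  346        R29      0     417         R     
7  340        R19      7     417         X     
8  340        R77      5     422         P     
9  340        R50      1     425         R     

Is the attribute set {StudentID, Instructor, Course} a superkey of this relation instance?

No

Rows 4 and 6 have the same {StudentID, Instructor, Course} value (StudentID=346, Instructor=417, Course=R) but are distinct tuples, so {StudentID, Instructor, Course} does not determine every attribute — not a superkey.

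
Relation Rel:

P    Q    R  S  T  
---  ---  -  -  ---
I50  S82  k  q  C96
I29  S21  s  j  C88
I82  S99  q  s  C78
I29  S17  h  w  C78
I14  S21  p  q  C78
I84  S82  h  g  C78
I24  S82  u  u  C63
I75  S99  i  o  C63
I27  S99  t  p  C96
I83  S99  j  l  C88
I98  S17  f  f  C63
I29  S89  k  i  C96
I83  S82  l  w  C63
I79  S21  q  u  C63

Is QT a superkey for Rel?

Two distinct rows share (Q=S82, T=C63), so QT does not determine every attribute — not a superkey.

No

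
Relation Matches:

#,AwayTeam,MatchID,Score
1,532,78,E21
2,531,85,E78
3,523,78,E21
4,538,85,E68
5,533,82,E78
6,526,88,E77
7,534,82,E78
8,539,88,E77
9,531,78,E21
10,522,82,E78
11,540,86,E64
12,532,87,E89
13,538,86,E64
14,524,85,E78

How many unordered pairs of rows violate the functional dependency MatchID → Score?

2

MatchID=78: all 3 rows agree on Score — 0 pairs.
MatchID=85: violating pairs (2,4), (4,14) — 2 pairs.
MatchID=82: all 3 rows agree on Score — 0 pairs.
MatchID=88: all 2 rows agree on Score — 0 pairs.
MatchID=86: all 2 rows agree on Score — 0 pairs.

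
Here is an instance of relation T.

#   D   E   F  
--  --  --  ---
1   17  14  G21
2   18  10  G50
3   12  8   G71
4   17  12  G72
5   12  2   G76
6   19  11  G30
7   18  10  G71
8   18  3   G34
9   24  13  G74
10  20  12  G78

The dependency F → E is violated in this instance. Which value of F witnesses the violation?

F=G21: row 1 → E = 14 ✓
F=G50: row 2 → E = 10 ✓
F=G71: rows 3, 7 → E takes values {8, 10} — violation
F=G72: row 4 → E = 12 ✓
F=G76: row 5 → E = 2 ✓
F=G30: row 6 → E = 11 ✓
F=G34: row 8 → E = 3 ✓
F=G74: row 9 → E = 13 ✓
F=G78: row 10 → E = 12 ✓
The only F value with inconsistent E is F=G71.

G71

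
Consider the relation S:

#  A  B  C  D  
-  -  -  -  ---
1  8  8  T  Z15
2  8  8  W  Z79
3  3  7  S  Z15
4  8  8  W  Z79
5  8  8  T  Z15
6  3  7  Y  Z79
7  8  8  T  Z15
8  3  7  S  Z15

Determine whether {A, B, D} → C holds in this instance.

Yes

(A=8, B=8, D=Z15): rows 1, 5, 7 → C = T, T, T ✓
(A=8, B=8, D=Z79): rows 2, 4 → C = W, W ✓
(A=3, B=7, D=Z15): rows 3, 8 → C = S, S ✓
(A=3, B=7, D=Z79): row 6 → C = Y ✓
Every {A, B, D} value is associated with a single C value, so {A, B, D} → C holds.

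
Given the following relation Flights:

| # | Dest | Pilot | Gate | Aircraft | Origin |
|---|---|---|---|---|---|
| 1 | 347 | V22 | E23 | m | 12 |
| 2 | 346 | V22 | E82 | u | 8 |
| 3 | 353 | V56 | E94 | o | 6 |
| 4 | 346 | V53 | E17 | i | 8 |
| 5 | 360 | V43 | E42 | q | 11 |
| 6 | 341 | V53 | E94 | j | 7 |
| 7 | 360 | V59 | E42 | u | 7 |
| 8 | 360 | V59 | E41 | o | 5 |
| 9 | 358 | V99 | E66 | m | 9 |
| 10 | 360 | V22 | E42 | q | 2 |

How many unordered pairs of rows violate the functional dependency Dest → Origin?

Dest=346: all 2 rows agree on Origin — 0 pairs.
Dest=360: violating pairs (5,7), (5,8), (5,10), (7,8), (7,10), (8,10) — 6 pairs.

6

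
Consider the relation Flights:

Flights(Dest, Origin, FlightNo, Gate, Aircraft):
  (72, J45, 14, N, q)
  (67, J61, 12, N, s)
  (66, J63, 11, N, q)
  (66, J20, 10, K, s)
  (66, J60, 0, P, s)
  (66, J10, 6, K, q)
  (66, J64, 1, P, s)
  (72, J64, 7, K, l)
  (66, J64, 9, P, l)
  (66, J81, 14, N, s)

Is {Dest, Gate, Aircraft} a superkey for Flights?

No

Two distinct rows share (Dest=66, Gate=P, Aircraft=s), so {Dest, Gate, Aircraft} does not determine every attribute — not a superkey.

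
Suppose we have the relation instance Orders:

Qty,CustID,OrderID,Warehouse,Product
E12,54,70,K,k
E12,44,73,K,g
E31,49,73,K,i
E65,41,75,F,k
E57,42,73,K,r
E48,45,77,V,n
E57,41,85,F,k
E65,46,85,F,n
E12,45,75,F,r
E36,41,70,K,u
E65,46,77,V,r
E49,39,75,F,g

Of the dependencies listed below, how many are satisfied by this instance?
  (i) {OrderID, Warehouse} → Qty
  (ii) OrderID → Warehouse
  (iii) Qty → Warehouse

(i) {OrderID, Warehouse} → Qty: (OrderID=70, Warehouse=K): 2 rows → Qty takes values {E12, E36} — violation; (OrderID=73, Warehouse=K): 3 rows → Qty takes values {E12, E31, E57} — violation; (OrderID=75, Warehouse=F): 3 rows → Qty takes values {E65, E12, E49} — violation; (OrderID=77, Warehouse=V): 2 rows → Qty takes values {E48, E65} — violation; (OrderID=85, Warehouse=F): 2 rows → Qty takes values {E57, E65} — violation — fails.
(ii) OrderID → Warehouse: every LHS value maps to a single RHS value — holds.
(iii) Qty → Warehouse: Qty=E12: 3 rows → Warehouse takes values {K, F} — violation; Qty=E65: 3 rows → Warehouse takes values {F, V} — violation; Qty=E57: 2 rows → Warehouse takes values {K, F} — violation — fails.
1 of the 3 dependencies holds.

1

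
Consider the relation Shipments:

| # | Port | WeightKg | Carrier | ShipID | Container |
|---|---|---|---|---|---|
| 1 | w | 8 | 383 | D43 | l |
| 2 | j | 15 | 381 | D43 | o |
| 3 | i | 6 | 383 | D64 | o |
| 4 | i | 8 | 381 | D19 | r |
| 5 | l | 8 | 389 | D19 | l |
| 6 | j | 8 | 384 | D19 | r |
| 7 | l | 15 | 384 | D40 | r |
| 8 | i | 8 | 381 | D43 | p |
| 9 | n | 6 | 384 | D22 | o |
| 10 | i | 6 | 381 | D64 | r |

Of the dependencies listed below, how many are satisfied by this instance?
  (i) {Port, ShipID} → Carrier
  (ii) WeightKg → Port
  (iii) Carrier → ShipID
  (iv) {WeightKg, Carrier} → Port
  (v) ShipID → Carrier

(i) {Port, ShipID} → Carrier: (Port=i, ShipID=D64): rows 3, 10 → Carrier takes values {383, 381} — violation — fails.
(ii) WeightKg → Port: WeightKg=8: rows 1, 4, 5, 6, 8 → Port takes values {w, i, l, j} — violation; WeightKg=15: rows 2, 7 → Port takes values {j, l} — violation; WeightKg=6: rows 3, 9, 10 → Port takes values {i, n} — violation — fails.
(iii) Carrier → ShipID: Carrier=383: rows 1, 3 → ShipID takes values {D43, D64} — violation; Carrier=381: rows 2, 4, 8, 10 → ShipID takes values {D43, D19, D64} — violation; Carrier=384: rows 6, 7, 9 → ShipID takes values {D19, D40, D22} — violation — fails.
(iv) {WeightKg, Carrier} → Port: every LHS value maps to a single RHS value — holds.
(v) ShipID → Carrier: ShipID=D43: rows 1, 2, 8 → Carrier takes values {383, 381} — violation; ShipID=D64: rows 3, 10 → Carrier takes values {383, 381} — violation; ShipID=D19: rows 4, 5, 6 → Carrier takes values {381, 389, 384} — violation — fails.
1 of the 5 dependencies holds.

1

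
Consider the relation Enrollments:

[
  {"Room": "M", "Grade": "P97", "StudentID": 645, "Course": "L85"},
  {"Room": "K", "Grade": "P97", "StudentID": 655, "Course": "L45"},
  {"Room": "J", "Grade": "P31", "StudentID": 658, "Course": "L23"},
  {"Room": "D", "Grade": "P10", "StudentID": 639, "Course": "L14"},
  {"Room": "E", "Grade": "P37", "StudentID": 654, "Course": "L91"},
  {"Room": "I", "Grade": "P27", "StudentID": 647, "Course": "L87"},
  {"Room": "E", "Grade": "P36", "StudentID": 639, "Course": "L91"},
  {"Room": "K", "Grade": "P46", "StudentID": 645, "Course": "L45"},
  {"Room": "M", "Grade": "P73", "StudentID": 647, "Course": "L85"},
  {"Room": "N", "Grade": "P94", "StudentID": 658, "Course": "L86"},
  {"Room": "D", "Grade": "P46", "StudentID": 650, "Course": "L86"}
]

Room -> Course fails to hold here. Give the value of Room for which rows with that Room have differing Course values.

D

Room=M: 2 rows → Course = L85, L85 ✓
Room=K: 2 rows → Course = L45, L45 ✓
Room=J: 1 row → Course = L23 ✓
Room=D: 2 rows → Course takes values {L14, L86} — violation
Room=E: 2 rows → Course = L91, L91 ✓
Room=I: 1 row → Course = L87 ✓
Room=N: 1 row → Course = L86 ✓
The only Room value with inconsistent Course is Room=D.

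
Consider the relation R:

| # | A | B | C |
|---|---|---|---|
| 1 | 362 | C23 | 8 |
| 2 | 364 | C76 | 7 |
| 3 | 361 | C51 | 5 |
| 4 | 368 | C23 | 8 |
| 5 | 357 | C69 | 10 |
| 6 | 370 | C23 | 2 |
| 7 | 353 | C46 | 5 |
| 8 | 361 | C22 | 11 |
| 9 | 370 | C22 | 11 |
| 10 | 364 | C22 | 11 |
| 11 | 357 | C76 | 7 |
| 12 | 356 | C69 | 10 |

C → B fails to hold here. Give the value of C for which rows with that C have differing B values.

5

C=8: rows 1, 4 → B = C23, C23 ✓
C=7: rows 2, 11 → B = C76, C76 ✓
C=5: rows 3, 7 → B takes values {C51, C46} — violation
C=10: rows 5, 12 → B = C69, C69 ✓
C=2: row 6 → B = C23 ✓
C=11: rows 8, 9, 10 → B = C22, C22, C22 ✓
The only C value with inconsistent B is C=5.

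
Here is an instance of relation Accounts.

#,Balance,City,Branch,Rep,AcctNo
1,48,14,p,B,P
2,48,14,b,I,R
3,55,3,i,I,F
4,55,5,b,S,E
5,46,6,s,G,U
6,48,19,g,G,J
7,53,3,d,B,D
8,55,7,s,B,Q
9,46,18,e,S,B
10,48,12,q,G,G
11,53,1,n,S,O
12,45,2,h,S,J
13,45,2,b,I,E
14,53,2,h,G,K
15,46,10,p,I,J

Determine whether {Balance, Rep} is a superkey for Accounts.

Rows 6 and 10 have the same {Balance, Rep} value (Balance=48, Rep=G) but are distinct tuples, so {Balance, Rep} does not determine every attribute — not a superkey.

No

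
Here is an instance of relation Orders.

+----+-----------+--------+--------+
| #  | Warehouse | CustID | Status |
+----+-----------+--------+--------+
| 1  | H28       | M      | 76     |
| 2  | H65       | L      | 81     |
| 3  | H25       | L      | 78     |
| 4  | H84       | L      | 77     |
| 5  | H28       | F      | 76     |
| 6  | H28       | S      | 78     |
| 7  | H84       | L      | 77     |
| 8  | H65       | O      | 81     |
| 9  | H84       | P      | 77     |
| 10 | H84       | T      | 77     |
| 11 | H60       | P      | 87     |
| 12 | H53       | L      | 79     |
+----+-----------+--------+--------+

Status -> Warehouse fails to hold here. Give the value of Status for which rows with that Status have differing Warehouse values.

78

Status=76: rows 1, 5 → Warehouse = H28, H28 ✓
Status=81: rows 2, 8 → Warehouse = H65, H65 ✓
Status=78: rows 3, 6 → Warehouse takes values {H25, H28} — violation
Status=77: rows 4, 7, 9, 10 → Warehouse = H84, H84, H84, H84 ✓
Status=87: row 11 → Warehouse = H60 ✓
Status=79: row 12 → Warehouse = H53 ✓
The only Status value with inconsistent Warehouse is Status=78.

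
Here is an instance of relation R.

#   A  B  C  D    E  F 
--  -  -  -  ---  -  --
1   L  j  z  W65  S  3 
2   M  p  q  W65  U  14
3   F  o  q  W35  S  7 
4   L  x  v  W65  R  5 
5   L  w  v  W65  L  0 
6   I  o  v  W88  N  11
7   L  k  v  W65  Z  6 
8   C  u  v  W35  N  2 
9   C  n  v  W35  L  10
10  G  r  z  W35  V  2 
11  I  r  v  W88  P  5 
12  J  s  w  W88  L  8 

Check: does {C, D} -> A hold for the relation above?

(C=z, D=W65): row 1 → A = L ✓
(C=q, D=W65): row 2 → A = M ✓
(C=q, D=W35): row 3 → A = F ✓
(C=v, D=W65): rows 4, 5, 7 → A = L, L, L ✓
(C=v, D=W88): rows 6, 11 → A = I, I ✓
(C=v, D=W35): rows 8, 9 → A = C, C ✓
(C=z, D=W35): row 10 → A = G ✓
(C=w, D=W88): row 12 → A = J ✓
Every {C, D} value is associated with a single A value, so {C, D} -> A holds.

Yes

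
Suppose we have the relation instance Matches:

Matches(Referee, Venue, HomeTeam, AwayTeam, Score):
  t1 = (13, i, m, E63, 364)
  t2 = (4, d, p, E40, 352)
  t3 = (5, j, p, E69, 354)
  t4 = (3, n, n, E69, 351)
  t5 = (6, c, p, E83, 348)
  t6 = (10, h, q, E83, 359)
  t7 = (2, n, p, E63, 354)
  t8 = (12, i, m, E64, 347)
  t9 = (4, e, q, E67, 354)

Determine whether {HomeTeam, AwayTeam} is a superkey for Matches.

Yes

All 9 rows have distinct {HomeTeam, AwayTeam} values, so {HomeTeam, AwayTeam} → (all attributes) holds and {HomeTeam, AwayTeam} is a superkey.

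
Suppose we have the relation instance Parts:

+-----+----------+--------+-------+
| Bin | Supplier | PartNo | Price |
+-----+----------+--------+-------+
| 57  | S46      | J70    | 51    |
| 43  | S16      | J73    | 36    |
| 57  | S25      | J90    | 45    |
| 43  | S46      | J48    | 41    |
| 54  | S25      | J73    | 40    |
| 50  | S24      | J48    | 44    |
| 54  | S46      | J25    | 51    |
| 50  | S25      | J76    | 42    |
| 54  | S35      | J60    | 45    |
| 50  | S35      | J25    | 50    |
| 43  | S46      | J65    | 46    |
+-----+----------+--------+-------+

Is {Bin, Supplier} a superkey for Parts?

Two distinct rows share (Bin=43, Supplier=S46), so {Bin, Supplier} does not determine every attribute — not a superkey.

No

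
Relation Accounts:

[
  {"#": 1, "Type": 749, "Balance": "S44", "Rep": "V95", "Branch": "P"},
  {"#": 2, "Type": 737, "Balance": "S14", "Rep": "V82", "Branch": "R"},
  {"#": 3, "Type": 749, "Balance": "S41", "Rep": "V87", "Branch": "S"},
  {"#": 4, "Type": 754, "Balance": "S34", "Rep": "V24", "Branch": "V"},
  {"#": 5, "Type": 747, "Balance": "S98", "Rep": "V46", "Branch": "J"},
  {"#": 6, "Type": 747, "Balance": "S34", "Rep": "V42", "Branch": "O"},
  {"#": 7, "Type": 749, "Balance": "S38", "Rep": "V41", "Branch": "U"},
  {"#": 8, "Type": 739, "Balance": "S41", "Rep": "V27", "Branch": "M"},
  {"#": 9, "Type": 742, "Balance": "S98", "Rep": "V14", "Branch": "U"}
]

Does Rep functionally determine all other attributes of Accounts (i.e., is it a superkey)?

All 9 rows have distinct Rep values, so Rep → (all attributes) holds and Rep is a superkey.

Yes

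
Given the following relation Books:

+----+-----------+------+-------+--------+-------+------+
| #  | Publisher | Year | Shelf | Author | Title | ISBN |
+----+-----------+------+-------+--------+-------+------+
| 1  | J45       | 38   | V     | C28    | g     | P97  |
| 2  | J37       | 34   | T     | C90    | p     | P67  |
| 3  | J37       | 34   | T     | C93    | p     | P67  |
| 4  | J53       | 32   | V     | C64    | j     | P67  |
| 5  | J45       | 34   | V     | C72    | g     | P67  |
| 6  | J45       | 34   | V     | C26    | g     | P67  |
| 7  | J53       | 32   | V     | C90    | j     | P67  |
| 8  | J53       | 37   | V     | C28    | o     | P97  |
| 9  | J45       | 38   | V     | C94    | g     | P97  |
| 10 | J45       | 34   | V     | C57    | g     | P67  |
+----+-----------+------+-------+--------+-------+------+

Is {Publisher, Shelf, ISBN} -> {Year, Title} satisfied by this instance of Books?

(Publisher=J45, Shelf=V, ISBN=P97): rows 1, 9 → {Year,Title} = (38, g), (38, g) ✓
(Publisher=J37, Shelf=T, ISBN=P67): rows 2, 3 → {Year,Title} = (34, p), (34, p) ✓
(Publisher=J53, Shelf=V, ISBN=P67): rows 4, 7 → {Year,Title} = (32, j), (32, j) ✓
(Publisher=J45, Shelf=V, ISBN=P67): rows 5, 6, 10 → {Year,Title} = (34, g), (34, g), (34, g) ✓
(Publisher=J53, Shelf=V, ISBN=P97): row 8 → {Year,Title} = (37, o) ✓
Every {Publisher, Shelf, ISBN} value is associated with a single {Year, Title} value, so {Publisher, Shelf, ISBN} -> {Year, Title} holds.

Yes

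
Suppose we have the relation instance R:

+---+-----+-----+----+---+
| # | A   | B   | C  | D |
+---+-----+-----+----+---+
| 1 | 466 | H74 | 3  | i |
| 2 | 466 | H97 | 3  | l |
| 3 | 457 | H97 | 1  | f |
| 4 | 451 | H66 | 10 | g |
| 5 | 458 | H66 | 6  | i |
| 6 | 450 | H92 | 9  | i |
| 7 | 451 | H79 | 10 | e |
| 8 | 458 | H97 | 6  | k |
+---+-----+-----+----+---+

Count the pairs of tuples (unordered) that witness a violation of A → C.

0

A=466: all 2 rows agree on C — 0 pairs.
A=451: all 2 rows agree on C — 0 pairs.
A=458: all 2 rows agree on C — 0 pairs.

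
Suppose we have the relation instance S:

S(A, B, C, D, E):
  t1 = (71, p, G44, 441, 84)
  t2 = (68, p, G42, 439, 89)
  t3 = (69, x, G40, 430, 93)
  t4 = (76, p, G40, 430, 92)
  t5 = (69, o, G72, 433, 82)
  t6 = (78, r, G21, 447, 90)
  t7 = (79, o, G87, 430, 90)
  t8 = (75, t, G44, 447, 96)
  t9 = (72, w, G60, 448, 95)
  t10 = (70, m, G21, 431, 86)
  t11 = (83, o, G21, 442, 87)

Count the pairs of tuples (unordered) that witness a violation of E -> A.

1

E=90: violating pairs (6,7) — 1 pair.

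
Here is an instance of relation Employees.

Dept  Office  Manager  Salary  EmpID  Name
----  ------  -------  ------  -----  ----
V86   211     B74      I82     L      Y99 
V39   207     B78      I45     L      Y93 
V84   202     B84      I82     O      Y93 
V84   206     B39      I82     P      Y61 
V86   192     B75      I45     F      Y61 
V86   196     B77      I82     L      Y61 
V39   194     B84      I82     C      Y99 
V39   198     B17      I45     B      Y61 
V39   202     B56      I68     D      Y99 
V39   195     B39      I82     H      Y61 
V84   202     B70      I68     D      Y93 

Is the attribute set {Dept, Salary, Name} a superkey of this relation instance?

Yes

All 11 rows have distinct {Dept, Salary, Name} values, so {Dept, Salary, Name} → (all attributes) holds and {Dept, Salary, Name} is a superkey.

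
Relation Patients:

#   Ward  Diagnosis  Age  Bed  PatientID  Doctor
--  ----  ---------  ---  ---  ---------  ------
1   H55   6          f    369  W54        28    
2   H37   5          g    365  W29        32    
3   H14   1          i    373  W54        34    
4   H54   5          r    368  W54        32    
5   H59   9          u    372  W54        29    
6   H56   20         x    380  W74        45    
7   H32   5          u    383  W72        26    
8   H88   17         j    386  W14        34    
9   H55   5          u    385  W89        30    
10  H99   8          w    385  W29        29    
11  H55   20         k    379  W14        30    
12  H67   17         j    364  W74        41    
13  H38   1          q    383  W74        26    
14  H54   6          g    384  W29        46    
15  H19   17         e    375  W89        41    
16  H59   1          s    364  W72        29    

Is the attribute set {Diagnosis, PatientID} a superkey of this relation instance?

All 16 rows have distinct {Diagnosis, PatientID} values, so {Diagnosis, PatientID} → (all attributes) holds and {Diagnosis, PatientID} is a superkey.

Yes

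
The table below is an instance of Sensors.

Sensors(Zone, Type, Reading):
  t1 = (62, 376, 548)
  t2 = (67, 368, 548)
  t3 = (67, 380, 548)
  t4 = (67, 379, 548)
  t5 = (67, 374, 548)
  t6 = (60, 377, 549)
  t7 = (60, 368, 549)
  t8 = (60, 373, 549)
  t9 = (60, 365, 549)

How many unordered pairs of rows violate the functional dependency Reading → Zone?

4

Reading=548: violating pairs (1,2), (1,3), (1,4), (1,5) — 4 pairs.
Reading=549: all 4 rows agree on Zone — 0 pairs.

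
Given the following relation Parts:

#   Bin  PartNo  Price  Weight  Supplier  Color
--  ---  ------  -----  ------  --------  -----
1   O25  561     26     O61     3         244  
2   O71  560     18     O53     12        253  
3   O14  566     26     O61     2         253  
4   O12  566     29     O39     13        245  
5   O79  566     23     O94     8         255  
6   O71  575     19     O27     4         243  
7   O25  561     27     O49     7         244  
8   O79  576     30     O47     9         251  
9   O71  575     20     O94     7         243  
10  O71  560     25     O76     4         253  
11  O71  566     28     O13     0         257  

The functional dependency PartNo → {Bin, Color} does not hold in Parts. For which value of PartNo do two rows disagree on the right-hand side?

566

PartNo=561: rows 1, 7 → {Bin,Color} = (O25, 244), (O25, 244) ✓
PartNo=560: rows 2, 10 → {Bin,Color} = (O71, 253), (O71, 253) ✓
PartNo=566: rows 3, 4, 5, 11 → {Bin,Color} takes values {(O14, 253), (O12, 245), (O79, 255), (O71, 257)} — violation
PartNo=575: rows 6, 9 → {Bin,Color} = (O71, 243), (O71, 243) ✓
PartNo=576: row 8 → {Bin,Color} = (O79, 251) ✓
The only PartNo value with inconsistent RHS is PartNo=566.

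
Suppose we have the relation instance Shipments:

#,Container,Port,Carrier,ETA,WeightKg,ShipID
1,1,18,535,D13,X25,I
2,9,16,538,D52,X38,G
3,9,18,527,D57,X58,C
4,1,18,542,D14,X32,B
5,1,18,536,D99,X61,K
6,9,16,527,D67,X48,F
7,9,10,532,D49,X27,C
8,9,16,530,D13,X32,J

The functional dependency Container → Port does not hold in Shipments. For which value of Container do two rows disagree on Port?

Container=1: rows 1, 4, 5 → Port = 18, 18, 18 ✓
Container=9: rows 2, 3, 6, 7, 8 → Port takes values {16, 18, 10} — violation
The only Container value with inconsistent Port is Container=9.

9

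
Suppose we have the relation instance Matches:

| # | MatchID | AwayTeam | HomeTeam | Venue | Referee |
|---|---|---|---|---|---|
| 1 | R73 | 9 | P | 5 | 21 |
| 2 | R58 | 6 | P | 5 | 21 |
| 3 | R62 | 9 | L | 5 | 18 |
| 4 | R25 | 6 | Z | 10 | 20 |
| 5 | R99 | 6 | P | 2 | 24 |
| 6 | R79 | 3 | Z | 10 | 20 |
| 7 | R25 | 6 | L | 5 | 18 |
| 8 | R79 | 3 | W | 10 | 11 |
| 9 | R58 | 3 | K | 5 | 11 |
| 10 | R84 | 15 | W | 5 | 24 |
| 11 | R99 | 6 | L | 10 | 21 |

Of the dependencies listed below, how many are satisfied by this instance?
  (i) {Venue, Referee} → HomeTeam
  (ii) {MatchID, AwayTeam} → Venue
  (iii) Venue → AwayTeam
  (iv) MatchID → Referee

(i) {Venue, Referee} → HomeTeam: every LHS value maps to a single RHS value — holds.
(ii) {MatchID, AwayTeam} → Venue: (MatchID=R25, AwayTeam=6): rows 4, 7 → Venue takes values {10, 5} — violation; (MatchID=R99, AwayTeam=6): rows 5, 11 → Venue takes values {2, 10} — violation — fails.
(iii) Venue → AwayTeam: Venue=5: rows 1, 2, 3, 7, 9, 10 → AwayTeam takes values {9, 6, 3, 15} — violation; Venue=10: rows 4, 6, 8, 11 → AwayTeam takes values {6, 3} — violation — fails.
(iv) MatchID → Referee: MatchID=R58: rows 2, 9 → Referee takes values {21, 11} — violation; MatchID=R25: rows 4, 7 → Referee takes values {20, 18} — violation; MatchID=R99: rows 5, 11 → Referee takes values {24, 21} — violation; MatchID=R79: rows 6, 8 → Referee takes values {20, 11} — violation — fails.
1 of the 4 dependencies holds.

1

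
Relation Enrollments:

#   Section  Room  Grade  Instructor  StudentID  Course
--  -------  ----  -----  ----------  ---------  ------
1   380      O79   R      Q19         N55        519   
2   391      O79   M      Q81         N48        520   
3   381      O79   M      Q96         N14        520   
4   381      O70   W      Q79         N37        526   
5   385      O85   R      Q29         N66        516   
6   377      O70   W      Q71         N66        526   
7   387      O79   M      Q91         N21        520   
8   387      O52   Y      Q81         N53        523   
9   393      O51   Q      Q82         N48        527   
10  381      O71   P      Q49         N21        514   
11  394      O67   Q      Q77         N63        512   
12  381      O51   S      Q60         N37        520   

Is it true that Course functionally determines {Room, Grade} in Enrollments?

Course=519: row 1 → {Room,Grade} = (O79, R) ✓
Course=520: rows 2, 3, 7, 12 → {Room,Grade} takes values {(O79, M), (O51, S)} — violation
Course=526: rows 4, 6 → {Room,Grade} = (O70, W), (O70, W) ✓
Course=516: row 5 → {Room,Grade} = (O85, R) ✓
Course=523: row 8 → {Room,Grade} = (O52, Y) ✓
Course=527: row 9 → {Room,Grade} = (O51, Q) ✓
Course=514: row 10 → {Room,Grade} = (O71, P) ✓
Course=512: row 11 → {Room,Grade} = (O67, Q) ✓
Two rows agree on Course but differ on {Room, Grade}, so Course → {Room, Grade} does not hold.

No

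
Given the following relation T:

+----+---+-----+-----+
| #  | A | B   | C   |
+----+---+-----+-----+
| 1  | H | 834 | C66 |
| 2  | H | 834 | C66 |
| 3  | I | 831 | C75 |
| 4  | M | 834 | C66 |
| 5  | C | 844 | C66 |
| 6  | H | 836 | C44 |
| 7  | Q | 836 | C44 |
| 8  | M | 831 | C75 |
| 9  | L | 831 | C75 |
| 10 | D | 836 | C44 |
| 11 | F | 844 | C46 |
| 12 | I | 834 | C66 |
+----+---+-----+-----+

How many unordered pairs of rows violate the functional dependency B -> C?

1

B=834: all 4 rows agree on C — 0 pairs.
B=831: all 3 rows agree on C — 0 pairs.
B=844: violating pairs (5,11) — 1 pair.
B=836: all 3 rows agree on C — 0 pairs.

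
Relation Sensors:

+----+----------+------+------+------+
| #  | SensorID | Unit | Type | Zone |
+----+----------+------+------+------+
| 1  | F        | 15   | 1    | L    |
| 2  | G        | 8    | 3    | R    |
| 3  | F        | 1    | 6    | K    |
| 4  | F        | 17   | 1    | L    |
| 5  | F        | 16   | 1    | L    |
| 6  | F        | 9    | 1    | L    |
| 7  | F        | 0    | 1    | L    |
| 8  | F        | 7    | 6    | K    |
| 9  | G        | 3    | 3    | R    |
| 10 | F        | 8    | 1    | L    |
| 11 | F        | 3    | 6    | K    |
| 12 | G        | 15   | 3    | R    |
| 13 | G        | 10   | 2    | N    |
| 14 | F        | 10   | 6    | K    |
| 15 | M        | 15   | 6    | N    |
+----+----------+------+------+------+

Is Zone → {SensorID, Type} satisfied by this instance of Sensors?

Zone=L: rows 1, 4, 5, 6, 7, 10 → {SensorID,Type} = (F, 1), (F, 1), (F, 1), (F, 1), (F, 1), (F, 1) ✓
Zone=R: rows 2, 9, 12 → {SensorID,Type} = (G, 3), (G, 3), (G, 3) ✓
Zone=K: rows 3, 8, 11, 14 → {SensorID,Type} = (F, 6), (F, 6), (F, 6), (F, 6) ✓
Zone=N: rows 13, 15 → {SensorID,Type} takes values {(G, 2), (M, 6)} — violation
Two rows agree on Zone but differ on {SensorID, Type}, so Zone → {SensorID, Type} does not hold.

No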